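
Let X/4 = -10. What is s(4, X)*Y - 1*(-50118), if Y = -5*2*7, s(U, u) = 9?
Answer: 49488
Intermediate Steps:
X = -40 (X = 4*(-10) = -40)
Y = -70 (Y = -10*7 = -70)
s(4, X)*Y - 1*(-50118) = 9*(-70) - 1*(-50118) = -630 + 50118 = 49488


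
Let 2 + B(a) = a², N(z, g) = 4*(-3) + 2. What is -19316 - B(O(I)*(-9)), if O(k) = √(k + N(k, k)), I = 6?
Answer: -18990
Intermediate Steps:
N(z, g) = -10 (N(z, g) = -12 + 2 = -10)
O(k) = √(-10 + k) (O(k) = √(k - 10) = √(-10 + k))
B(a) = -2 + a²
-19316 - B(O(I)*(-9)) = -19316 - (-2 + (√(-10 + 6)*(-9))²) = -19316 - (-2 + (√(-4)*(-9))²) = -19316 - (-2 + ((2*I)*(-9))²) = -19316 - (-2 + (-18*I)²) = -19316 - (-2 - 324) = -19316 - 1*(-326) = -19316 + 326 = -18990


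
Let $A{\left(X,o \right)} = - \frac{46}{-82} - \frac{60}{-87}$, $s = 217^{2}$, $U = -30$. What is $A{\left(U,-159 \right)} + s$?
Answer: $\frac{55990308}{1189} \approx 47090.0$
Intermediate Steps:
$s = 47089$
$A{\left(X,o \right)} = \frac{1487}{1189}$ ($A{\left(X,o \right)} = \left(-46\right) \left(- \frac{1}{82}\right) - - \frac{20}{29} = \frac{23}{41} + \frac{20}{29} = \frac{1487}{1189}$)
$A{\left(U,-159 \right)} + s = \frac{1487}{1189} + 47089 = \frac{55990308}{1189}$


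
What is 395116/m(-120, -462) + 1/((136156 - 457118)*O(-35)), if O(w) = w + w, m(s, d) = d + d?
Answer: -317043053947/741422220 ≈ -427.61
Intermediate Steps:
m(s, d) = 2*d
O(w) = 2*w
395116/m(-120, -462) + 1/((136156 - 457118)*O(-35)) = 395116/((2*(-462))) + 1/((136156 - 457118)*((2*(-35)))) = 395116/(-924) + 1/(-320962*(-70)) = 395116*(-1/924) - 1/320962*(-1/70) = -98779/231 + 1/22467340 = -317043053947/741422220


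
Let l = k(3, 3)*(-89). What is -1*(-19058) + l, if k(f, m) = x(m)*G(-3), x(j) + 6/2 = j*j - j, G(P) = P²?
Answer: 16655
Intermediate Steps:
x(j) = -3 + j² - j (x(j) = -3 + (j*j - j) = -3 + (j² - j) = -3 + j² - j)
k(f, m) = -27 - 9*m + 9*m² (k(f, m) = (-3 + m² - m)*(-3)² = (-3 + m² - m)*9 = -27 - 9*m + 9*m²)
l = -2403 (l = (-27 - 9*3 + 9*3²)*(-89) = (-27 - 27 + 9*9)*(-89) = (-27 - 27 + 81)*(-89) = 27*(-89) = -2403)
-1*(-19058) + l = -1*(-19058) - 2403 = 19058 - 2403 = 16655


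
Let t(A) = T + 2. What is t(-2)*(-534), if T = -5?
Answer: 1602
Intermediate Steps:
t(A) = -3 (t(A) = -5 + 2 = -3)
t(-2)*(-534) = -3*(-534) = 1602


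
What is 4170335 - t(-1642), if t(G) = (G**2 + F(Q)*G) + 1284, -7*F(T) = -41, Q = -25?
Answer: 10377531/7 ≈ 1.4825e+6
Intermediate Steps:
F(T) = 41/7 (F(T) = -1/7*(-41) = 41/7)
t(G) = 1284 + G**2 + 41*G/7 (t(G) = (G**2 + 41*G/7) + 1284 = 1284 + G**2 + 41*G/7)
4170335 - t(-1642) = 4170335 - (1284 + (-1642)**2 + (41/7)*(-1642)) = 4170335 - (1284 + 2696164 - 67322/7) = 4170335 - 1*18814814/7 = 4170335 - 18814814/7 = 10377531/7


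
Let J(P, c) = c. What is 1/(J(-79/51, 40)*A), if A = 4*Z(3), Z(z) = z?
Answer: 1/480 ≈ 0.0020833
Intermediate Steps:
A = 12 (A = 4*3 = 12)
1/(J(-79/51, 40)*A) = 1/(40*12) = 1/480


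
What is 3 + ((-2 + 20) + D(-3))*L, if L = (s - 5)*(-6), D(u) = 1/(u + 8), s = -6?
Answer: 6021/5 ≈ 1204.2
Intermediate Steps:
D(u) = 1/(8 + u)
L = 66 (L = (-6 - 5)*(-6) = -11*(-6) = 66)
3 + ((-2 + 20) + D(-3))*L = 3 + ((-2 + 20) + 1/(8 - 3))*66 = 3 + (18 + 1/5)*66 = 3 + (91/5)*66 = 3 + 6006/5 = 6021/5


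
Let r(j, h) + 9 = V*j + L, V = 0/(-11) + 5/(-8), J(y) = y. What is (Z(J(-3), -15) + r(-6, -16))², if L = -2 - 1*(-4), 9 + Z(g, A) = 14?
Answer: 49/16 ≈ 3.0625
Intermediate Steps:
Z(g, A) = 5 (Z(g, A) = -9 + 14 = 5)
L = 2 (L = -2 + 4 = 2)
V = -5/8 (V = 0*(-1/11) + 5*(-⅛) = 0 - 5/8 = -5/8 ≈ -0.62500)
r(j, h) = -7 - 5*j/8 (r(j, h) = -9 + (-5*j/8 + 2) = -9 + (2 - 5*j/8) = -7 - 5*j/8)
(Z(J(-3), -15) + r(-6, -16))² = (5 + (-7 - 5/8*(-6)))² = (5 + (-7 + 15/4))² = (5 - 13/4)² = (7/4)² = 49/16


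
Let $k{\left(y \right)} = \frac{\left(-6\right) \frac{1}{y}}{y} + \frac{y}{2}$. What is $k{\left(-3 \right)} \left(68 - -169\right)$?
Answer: $- \frac{1027}{2} \approx -513.5$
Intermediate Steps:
$k{\left(y \right)} = \frac{y}{2} - \frac{6}{y^{2}}$ ($k{\left(y \right)} = - \frac{6}{y^{2}} + y \frac{1}{2} = - \frac{6}{y^{2}} + \frac{y}{2} = \frac{y}{2} - \frac{6}{y^{2}}$)
$k{\left(-3 \right)} \left(68 - -169\right) = \left(\frac{1}{2} \left(-3\right) - \frac{6}{9}\right) \left(68 - -169\right) = \left(- \frac{3}{2} - \frac{2}{3}\right) \left(68 + 169\right) = \left(- \frac{3}{2} - \frac{2}{3}\right) 237 = \left(- \frac{13}{6}\right) 237 = - \frac{1027}{2}$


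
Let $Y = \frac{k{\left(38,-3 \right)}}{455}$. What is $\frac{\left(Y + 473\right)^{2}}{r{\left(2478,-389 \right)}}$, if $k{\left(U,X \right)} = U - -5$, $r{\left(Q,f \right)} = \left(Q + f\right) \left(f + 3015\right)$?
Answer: $\frac{23168003282}{567839970425} \approx 0.0408$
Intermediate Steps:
$r{\left(Q,f \right)} = \left(3015 + f\right) \left(Q + f\right)$ ($r{\left(Q,f \right)} = \left(Q + f\right) \left(3015 + f\right) = \left(3015 + f\right) \left(Q + f\right)$)
$k{\left(U,X \right)} = 5 + U$ ($k{\left(U,X \right)} = U + 5 = 5 + U$)
$Y = \frac{43}{455}$ ($Y = \frac{5 + 38}{455} = 43 \cdot \frac{1}{455} = \frac{43}{455} \approx 0.094506$)
$\frac{\left(Y + 473\right)^{2}}{r{\left(2478,-389 \right)}} = \frac{\left(\frac{43}{455} + 473\right)^{2}}{\left(-389\right)^{2} + 3015 \cdot 2478 + 3015 \left(-389\right) + 2478 \left(-389\right)} = \frac{\left(\frac{215258}{455}\right)^{2}}{151321 + 7471170 - 1172835 - 963942} = \frac{46336006564}{207025 \cdot 5485714} = \frac{46336006564}{207025} \cdot \frac{1}{5485714} = \frac{23168003282}{567839970425}$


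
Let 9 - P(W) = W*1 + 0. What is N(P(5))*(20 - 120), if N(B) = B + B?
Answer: -800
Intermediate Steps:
P(W) = 9 - W (P(W) = 9 - (W*1 + 0) = 9 - (W + 0) = 9 - W)
N(B) = 2*B
N(P(5))*(20 - 120) = (2*(9 - 1*5))*(20 - 120) = (2*(9 - 5))*(-100) = (2*4)*(-100) = 8*(-100) = -800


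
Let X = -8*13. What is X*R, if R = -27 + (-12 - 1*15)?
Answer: 5616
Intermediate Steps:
X = -104
R = -54 (R = -27 + (-12 - 15) = -27 - 27 = -54)
X*R = -104*(-54) = 5616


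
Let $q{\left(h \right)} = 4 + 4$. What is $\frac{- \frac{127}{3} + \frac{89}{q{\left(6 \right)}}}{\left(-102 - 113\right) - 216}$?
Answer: $\frac{749}{10344} \approx 0.072409$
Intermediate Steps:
$q{\left(h \right)} = 8$
$\frac{- \frac{127}{3} + \frac{89}{q{\left(6 \right)}}}{\left(-102 - 113\right) - 216} = \frac{- \frac{127}{3} + \frac{89}{8}}{\left(-102 - 113\right) - 216} = \frac{\left(-127\right) \frac{1}{3} + 89 \cdot \frac{1}{8}}{\left(-102 - 113\right) - 216} = \frac{- \frac{127}{3} + \frac{89}{8}}{-215 - 216} = - \frac{749}{24 \left(-431\right)} = \left(- \frac{749}{24}\right) \left(- \frac{1}{431}\right) = \frac{749}{10344}$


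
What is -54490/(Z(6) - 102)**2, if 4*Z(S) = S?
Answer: -217960/40401 ≈ -5.3949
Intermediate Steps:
Z(S) = S/4
-54490/(Z(6) - 102)**2 = -54490/((1/4)*6 - 102)**2 = -54490/(3/2 - 102)**2 = -54490/((-201/2)**2) = -54490/40401/4 = -54490*4/40401 = -217960/40401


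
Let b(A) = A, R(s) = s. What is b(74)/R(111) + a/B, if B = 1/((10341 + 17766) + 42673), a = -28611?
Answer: -6075259738/3 ≈ -2.0251e+9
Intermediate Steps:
B = 1/70780 (B = 1/(28107 + 42673) = 1/70780 ≈ 1.4128e-5)
b(74)/R(111) + a/B = 74/111 - 28611/1/70780 = 74*(1/111) - 28611*70780 = ⅔ - 2025086580 = -6075259738/3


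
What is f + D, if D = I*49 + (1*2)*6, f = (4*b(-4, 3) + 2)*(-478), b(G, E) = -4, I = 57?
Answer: 9497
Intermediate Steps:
f = 6692 (f = (4*(-4) + 2)*(-478) = (-16 + 2)*(-478) = -14*(-478) = 6692)
D = 2805 (D = 57*49 + (1*2)*6 = 2793 + 2*6 = 2793 + 12 = 2805)
f + D = 6692 + 2805 = 9497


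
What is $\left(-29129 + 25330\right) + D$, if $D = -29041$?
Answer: $-32840$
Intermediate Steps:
$\left(-29129 + 25330\right) + D = \left(-29129 + 25330\right) - 29041 = -3799 - 29041 = -32840$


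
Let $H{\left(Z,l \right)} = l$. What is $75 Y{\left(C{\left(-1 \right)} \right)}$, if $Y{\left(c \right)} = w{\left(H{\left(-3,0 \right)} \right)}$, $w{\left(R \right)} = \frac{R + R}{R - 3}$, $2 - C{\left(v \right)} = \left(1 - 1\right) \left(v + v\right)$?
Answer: $0$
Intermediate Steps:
$C{\left(v \right)} = 2$ ($C{\left(v \right)} = 2 - \left(1 - 1\right) \left(v + v\right) = 2 - 0 \cdot 2 v = 2 - 0 = 2 + 0 = 2$)
$w{\left(R \right)} = \frac{2 R}{-3 + R}$
$Y{\left(c \right)} = 0$ ($Y{\left(c \right)} = 2 \cdot 0 \frac{1}{-3 + 0} = 2 \cdot 0 \frac{1}{-3} = 2 \cdot 0 \left(- \frac{1}{3}\right) = 0$)
$75 Y{\left(C{\left(-1 \right)} \right)} = 75 \cdot 0 = 0$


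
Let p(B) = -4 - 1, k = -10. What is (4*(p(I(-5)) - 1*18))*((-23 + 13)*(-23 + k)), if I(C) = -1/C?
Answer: -30360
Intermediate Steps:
p(B) = -5
(4*(p(I(-5)) - 1*18))*((-23 + 13)*(-23 + k)) = (4*(-5 - 1*18))*((-23 + 13)*(-23 - 10)) = (4*(-5 - 18))*(-10*(-33)) = (4*(-23))*330 = -92*330 = -30360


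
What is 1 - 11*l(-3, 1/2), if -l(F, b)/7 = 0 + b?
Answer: 79/2 ≈ 39.500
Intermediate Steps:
l(F, b) = -7*b (l(F, b) = -7*(0 + b) = -7*b)
1 - 11*l(-3, 1/2) = 1 - (-77)/2 = 1 - 11*(-7/2) = 1 + 77/2 = 79/2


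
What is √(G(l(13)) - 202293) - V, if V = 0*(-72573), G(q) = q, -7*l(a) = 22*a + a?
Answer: 5*I*√396578/7 ≈ 449.82*I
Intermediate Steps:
l(a) = -23*a/7 (l(a) = -(22*a + a)/7 = -23*a/7)
V = 0
√(G(l(13)) - 202293) - V = √(-23/7*13 - 202293) - 1*0 = √(-299/7 - 202293) + 0 = √(-1416350/7) + 0 = 5*I*√396578/7 + 0 = 5*I*√396578/7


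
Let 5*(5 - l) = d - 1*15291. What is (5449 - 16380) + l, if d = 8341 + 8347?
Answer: -56027/5 ≈ -11205.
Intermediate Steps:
d = 16688
l = -1372/5 (l = 5 - (16688 - 1*15291)/5 = 5 - (16688 - 15291)/5 = 5 - ⅕*1397 = 5 - 1397/5 = -1372/5 ≈ -274.40)
(5449 - 16380) + l = (5449 - 16380) - 1372/5 = -10931 - 1372/5 = -56027/5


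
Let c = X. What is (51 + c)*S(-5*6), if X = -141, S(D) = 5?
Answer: -450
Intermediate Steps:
c = -141
(51 + c)*S(-5*6) = (51 - 141)*5 = -90*5 = -450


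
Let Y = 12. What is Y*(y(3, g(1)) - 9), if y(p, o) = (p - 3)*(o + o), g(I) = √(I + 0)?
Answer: -108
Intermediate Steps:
g(I) = √I
y(p, o) = 2*o*(-3 + p) (y(p, o) = (-3 + p)*(2*o) = 2*o*(-3 + p))
Y*(y(3, g(1)) - 9) = 12*(2*√1*(-3 + 3) - 9) = 12*(2*1*0 - 9) = 12*(0 - 9) = 12*(-9) = -108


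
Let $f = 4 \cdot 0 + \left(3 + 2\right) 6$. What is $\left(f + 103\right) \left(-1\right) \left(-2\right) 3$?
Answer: $798$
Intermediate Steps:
$f = 30$ ($f = 0 + 5 \cdot 6 = 0 + 30 = 30$)
$\left(f + 103\right) \left(-1\right) \left(-2\right) 3 = \left(30 + 103\right) \left(-1\right) \left(-2\right) 3 = 133 \cdot 2 \cdot 3 = 133 \cdot 6 = 798$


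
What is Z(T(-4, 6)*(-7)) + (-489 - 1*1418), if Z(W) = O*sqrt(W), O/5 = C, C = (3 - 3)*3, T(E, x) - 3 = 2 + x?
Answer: -1907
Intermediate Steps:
T(E, x) = 5 + x (T(E, x) = 3 + (2 + x) = 5 + x)
C = 0 (C = 0*3 = 0)
O = 0 (O = 5*0 = 0)
Z(W) = 0 (Z(W) = 0*sqrt(W) = 0)
Z(T(-4, 6)*(-7)) + (-489 - 1*1418) = 0 + (-489 - 1*1418) = 0 + (-489 - 1418) = 0 - 1907 = -1907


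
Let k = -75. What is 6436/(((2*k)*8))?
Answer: -1609/300 ≈ -5.3633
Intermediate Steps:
6436/(((2*k)*8)) = 6436/(((2*(-75))*8)) = 6436/((-150*8)) = 6436/(-1200) = 6436*(-1/1200) = -1609/300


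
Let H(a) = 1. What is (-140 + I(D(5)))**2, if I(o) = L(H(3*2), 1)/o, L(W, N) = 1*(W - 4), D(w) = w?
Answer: 494209/25 ≈ 19768.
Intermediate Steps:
L(W, N) = -4 + W (L(W, N) = 1*(-4 + W) = -4 + W)
I(o) = -3/o (I(o) = (-4 + 1)/o = -3/o)
(-140 + I(D(5)))**2 = (-140 - 3/5)**2 = (-703/5)**2 = 494209/25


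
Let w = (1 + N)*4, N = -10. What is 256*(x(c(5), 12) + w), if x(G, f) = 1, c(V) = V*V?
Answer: -8960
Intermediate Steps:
c(V) = V²
w = -36 (w = (1 - 10)*4 = -9*4 = -36)
256*(x(c(5), 12) + w) = 256*(1 - 36) = 256*(-35) = -8960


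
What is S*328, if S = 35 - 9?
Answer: 8528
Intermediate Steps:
S = 26
S*328 = 26*328 = 8528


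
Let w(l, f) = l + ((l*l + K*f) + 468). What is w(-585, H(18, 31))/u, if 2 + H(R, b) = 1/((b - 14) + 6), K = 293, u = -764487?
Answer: -872811/1953689 ≈ -0.44675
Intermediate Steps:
H(R, b) = -2 + 1/(-8 + b) (H(R, b) = -2 + 1/((b - 14) + 6) = -2 + 1/((-14 + b) + 6) = -2 + 1/(-8 + b))
w(l, f) = 468 + l + l**2 + 293*f (w(l, f) = l + ((l*l + 293*f) + 468) = l + ((l**2 + 293*f) + 468) = l + (468 + l**2 + 293*f) = 468 + l + l**2 + 293*f)
w(-585, H(18, 31))/u = (468 - 585 + (-585)**2 + 293*((17 - 2*31)/(-8 + 31)))/(-764487) = (468 - 585 + 342225 + 293*((17 - 62)/23))*(-1/764487) = (468 - 585 + 342225 + 293*((1/23)*(-45)))*(-1/764487) = (468 - 585 + 342225 + 293*(-45/23))*(-1/764487) = (468 - 585 + 342225 - 13185/23)*(-1/764487) = (7855299/23)*(-1/764487) = -872811/1953689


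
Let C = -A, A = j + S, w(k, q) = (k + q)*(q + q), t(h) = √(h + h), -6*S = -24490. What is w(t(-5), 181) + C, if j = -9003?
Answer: 211330/3 + 362*I*√10 ≈ 70443.0 + 1144.7*I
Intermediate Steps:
S = 12245/3 (S = -⅙*(-24490) = 12245/3 ≈ 4081.7)
t(h) = √2*√h (t(h) = √(2*h) = √2*√h)
w(k, q) = 2*q*(k + q) (w(k, q) = (k + q)*(2*q) = 2*q*(k + q))
A = -14764/3 (A = -9003 + 12245/3 = -14764/3 ≈ -4921.3)
C = 14764/3 (C = -1*(-14764/3) = 14764/3 ≈ 4921.3)
w(t(-5), 181) + C = 2*181*(√2*√(-5) + 181) + 14764/3 = 2*181*(√2*(I*√5) + 181) + 14764/3 = 2*181*(I*√10 + 181) + 14764/3 = 2*181*(181 + I*√10) + 14764/3 = (65522 + 362*I*√10) + 14764/3 = 211330/3 + 362*I*√10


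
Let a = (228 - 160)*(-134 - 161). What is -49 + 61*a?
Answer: -1223709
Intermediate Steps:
a = -20060 (a = 68*(-295) = -20060)
-49 + 61*a = -49 + 61*(-20060) = -49 - 1223660 = -1223709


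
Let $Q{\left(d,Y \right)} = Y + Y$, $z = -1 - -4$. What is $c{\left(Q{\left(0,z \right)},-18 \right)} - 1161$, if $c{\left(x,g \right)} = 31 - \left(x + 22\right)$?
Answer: $-1158$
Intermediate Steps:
$z = 3$ ($z = -1 + 4 = 3$)
$Q{\left(d,Y \right)} = 2 Y$
$c{\left(x,g \right)} = 9 - x$ ($c{\left(x,g \right)} = 31 - \left(22 + x\right) = 9 - x$)
$c{\left(Q{\left(0,z \right)},-18 \right)} - 1161 = \left(9 - 2 \cdot 3\right) - 1161 = \left(9 - 6\right) - 1161 = 3 - 1161 = -1158$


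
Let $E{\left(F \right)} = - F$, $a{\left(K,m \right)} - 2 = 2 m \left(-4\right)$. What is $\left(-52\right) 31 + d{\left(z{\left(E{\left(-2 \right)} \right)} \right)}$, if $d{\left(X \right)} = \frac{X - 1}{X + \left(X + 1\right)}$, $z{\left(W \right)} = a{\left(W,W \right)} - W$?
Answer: $- \frac{49955}{31} \approx -1611.5$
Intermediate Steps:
$a{\left(K,m \right)} = 2 - 8 m$ ($a{\left(K,m \right)} = 2 + 2 m \left(-4\right) = 2 - 8 m$)
$z{\left(W \right)} = 2 - 9 W$ ($z{\left(W \right)} = \left(2 - 8 W\right) - W = 2 - 9 W$)
$d{\left(X \right)} = \frac{-1 + X}{1 + 2 X}$ ($d{\left(X \right)} = \frac{-1 + X}{X + \left(1 + X\right)} = \frac{-1 + X}{1 + 2 X}$)
$\left(-52\right) 31 + d{\left(z{\left(E{\left(-2 \right)} \right)} \right)} = \left(-52\right) 31 + \frac{-1 + \left(2 - 9 \left(\left(-1\right) \left(-2\right)\right)\right)}{1 + 2 \left(2 - 9 \left(\left(-1\right) \left(-2\right)\right)\right)} = -1612 + \frac{-1 + \left(2 - 18\right)}{1 + 2 \left(2 - 18\right)} = -1612 + \frac{-1 - 16}{1 + 2 \left(-16\right)} = -1612 + \frac{1}{1 - 32} \left(-17\right) = -1612 + \frac{1}{-31} \left(-17\right) = -1612 - - \frac{17}{31} = -1612 + \frac{17}{31} = - \frac{49955}{31}$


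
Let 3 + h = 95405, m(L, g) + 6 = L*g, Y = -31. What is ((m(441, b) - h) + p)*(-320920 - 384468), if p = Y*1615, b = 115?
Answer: 66841156104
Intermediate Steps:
m(L, g) = -6 + L*g
h = 95402 (h = -3 + 95405 = 95402)
p = -50065 (p = -31*1615 = -50065)
((m(441, b) - h) + p)*(-320920 - 384468) = (((-6 + 441*115) - 1*95402) - 50065)*(-320920 - 384468) = (((-6 + 50715) - 95402) - 50065)*(-705388) = ((50709 - 95402) - 50065)*(-705388) = (-44693 - 50065)*(-705388) = -94758*(-705388) = 66841156104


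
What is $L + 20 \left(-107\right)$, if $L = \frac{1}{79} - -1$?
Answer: $- \frac{168980}{79} \approx -2139.0$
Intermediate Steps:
$L = \frac{80}{79}$ ($L = \frac{1}{79} + 1 = \frac{80}{79} \approx 1.0127$)
$L + 20 \left(-107\right) = \frac{80}{79} + 20 \left(-107\right) = \frac{80}{79} - 2140 = - \frac{168980}{79}$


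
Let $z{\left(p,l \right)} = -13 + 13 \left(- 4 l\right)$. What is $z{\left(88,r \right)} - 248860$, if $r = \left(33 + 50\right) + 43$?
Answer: $-255425$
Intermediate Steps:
$r = 126$ ($r = 83 + 43 = 126$)
$z{\left(p,l \right)} = -13 - 52 l$
$z{\left(88,r \right)} - 248860 = \left(-13 - 6552\right) - 248860 = -6565 - 248860 = -255425$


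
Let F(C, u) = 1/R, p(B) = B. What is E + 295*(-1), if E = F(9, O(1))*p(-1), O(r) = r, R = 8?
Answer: -2361/8 ≈ -295.13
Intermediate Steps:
F(C, u) = 1/8
E = -1/8 (E = (1/8)*(-1) = -1/8 ≈ -0.12500)
E + 295*(-1) = -1/8 + 295*(-1) = -1/8 - 295 = -2361/8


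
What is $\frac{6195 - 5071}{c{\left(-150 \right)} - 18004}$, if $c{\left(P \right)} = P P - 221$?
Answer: $\frac{1124}{4275} \approx 0.26292$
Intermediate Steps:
$c{\left(P \right)} = -221 + P^{2}$ ($c{\left(P \right)} = P^{2} - 221 = -221 + P^{2}$)
$\frac{6195 - 5071}{c{\left(-150 \right)} - 18004} = \frac{6195 - 5071}{\left(-221 + \left(-150\right)^{2}\right) - 18004} = \frac{1124}{\left(-221 + 22500\right) - 18004} = \frac{1124}{22279 - 18004} = \frac{1124}{4275}$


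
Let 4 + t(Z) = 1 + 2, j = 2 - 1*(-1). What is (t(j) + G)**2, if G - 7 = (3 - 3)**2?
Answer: 36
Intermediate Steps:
j = 3 (j = 2 + 1 = 3)
t(Z) = -1 (t(Z) = -4 + (1 + 2) = -4 + 3 = -1)
G = 7 (G = 7 + (3 - 3)**2 = 7 + 0**2 = 7 + 0 = 7)
(t(j) + G)**2 = (-1 + 7)**2 = 6**2 = 36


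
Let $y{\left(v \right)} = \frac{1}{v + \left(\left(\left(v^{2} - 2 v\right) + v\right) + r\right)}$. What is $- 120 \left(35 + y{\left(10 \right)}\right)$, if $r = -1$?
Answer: $- \frac{138640}{33} \approx -4201.2$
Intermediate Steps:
$y{\left(v \right)} = \frac{1}{-1 + v^{2}}$ ($y{\left(v \right)} = \frac{1}{v - \left(1 + v - v^{2}\right)} = \frac{1}{-1 + v^{2}}$)
$- 120 \left(35 + y{\left(10 \right)}\right) = - 120 \left(35 + \frac{1}{-1 + 10^{2}}\right) = - 120 \left(35 + \frac{1}{-1 + 100}\right) = - 120 \left(35 + \frac{1}{99}\right) = \left(-120\right) \frac{3466}{99} = - \frac{138640}{33}$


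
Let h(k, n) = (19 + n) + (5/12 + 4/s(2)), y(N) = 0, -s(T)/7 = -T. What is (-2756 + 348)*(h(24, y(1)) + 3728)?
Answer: -27073402/3 ≈ -9.0245e+6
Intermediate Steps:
s(T) = 7*T (s(T) = -(-7)*T = 7*T)
h(k, n) = 1655/84 + n (h(k, n) = (19 + n) + (5/12 + 4/((7*2))) = (19 + n) + (5*(1/12) + 4/14) = (19 + n) + (5/12 + 4*(1/14)) = (19 + n) + (5/12 + 2/7) = (19 + n) + 59/84 = 1655/84 + n)
(-2756 + 348)*(h(24, y(1)) + 3728) = (-2756 + 348)*((1655/84 + 0) + 3728) = -2408*(1655/84 + 3728) = -2408*314807/84 = -27073402/3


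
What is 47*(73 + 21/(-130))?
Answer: 445043/130 ≈ 3423.4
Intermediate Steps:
47*(73 + 21/(-130)) = 47*(73 + 21*(-1/130)) = 47*(73 - 21/130) = 47*(9469/130) = 445043/130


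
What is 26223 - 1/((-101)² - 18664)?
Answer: 221925250/8463 ≈ 26223.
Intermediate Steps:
26223 - 1/((-101)² - 18664) = 26223 - 1/(10201 - 18664) = 26223 - 1/(-8463) = 26223 - 1*(-1/8463) = 26223 + 1/8463 = 221925250/8463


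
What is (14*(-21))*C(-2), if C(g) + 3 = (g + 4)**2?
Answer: -294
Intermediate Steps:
C(g) = -3 + (4 + g)**2 (C(g) = -3 + (g + 4)**2 = -3 + (4 + g)**2)
(14*(-21))*C(-2) = (14*(-21))*(-3 + (4 - 2)**2) = -294*(-3 + 2**2) = -294*(-3 + 4) = -294*1 = -294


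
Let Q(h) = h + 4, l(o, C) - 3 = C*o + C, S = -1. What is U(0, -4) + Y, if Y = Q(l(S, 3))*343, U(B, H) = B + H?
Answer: 2397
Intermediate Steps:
l(o, C) = 3 + C + C*o (l(o, C) = 3 + (C*o + C) = 3 + (C + C*o) = 3 + C + C*o)
Q(h) = 4 + h
Y = 2401 (Y = (4 + (3 + 3 + 3*(-1)))*343 = (4 + (3 + 3 - 3))*343 = (4 + 3)*343 = 7*343 = 2401)
U(0, -4) + Y = (0 - 4) + 2401 = -4 + 2401 = 2397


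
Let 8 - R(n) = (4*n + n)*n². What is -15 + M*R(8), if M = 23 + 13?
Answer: -91887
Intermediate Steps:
M = 36
R(n) = 8 - 5*n³ (R(n) = 8 - (4*n + n)*n² = 8 - 5*n*n² = 8 - 5*n³)
-15 + M*R(8) = -15 + 36*(8 - 5*8³) = -15 + 36*(8 - 5*512) = -15 + 36*(8 - 2560) = -15 + 36*(-2552) = -15 - 91872 = -91887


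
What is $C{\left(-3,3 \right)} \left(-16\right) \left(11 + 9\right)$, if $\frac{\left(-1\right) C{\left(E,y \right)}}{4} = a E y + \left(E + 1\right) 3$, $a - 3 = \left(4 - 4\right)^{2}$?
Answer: $-42240$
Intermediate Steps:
$a = 3$ ($a = 3 + \left(4 - 4\right)^{2} = 3 + 0^{2} = 3 + 0 = 3$)
$C{\left(E,y \right)} = -12 - 12 E - 12 E y$ ($C{\left(E,y \right)} = - 4 \left(3 E y + \left(E + 1\right) 3\right) = - 4 \left(3 E y + \left(1 + E\right) 3\right) = - 4 \left(3 E y + \left(3 + 3 E\right)\right) = - 4 \left(3 + 3 E + 3 E y\right) = -12 - 12 E - 12 E y$)
$C{\left(-3,3 \right)} \left(-16\right) \left(11 + 9\right) = \left(-12 - -36 - \left(-36\right) 3\right) \left(-16\right) \left(11 + 9\right) = \left(-12 + 36 + 108\right) \left(-16\right) 20 = 132 \left(-16\right) 20 = \left(-2112\right) 20 = -42240$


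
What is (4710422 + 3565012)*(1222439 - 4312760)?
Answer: -25573747474314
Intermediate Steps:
(4710422 + 3565012)*(1222439 - 4312760) = 8275434*(-3090321) = -25573747474314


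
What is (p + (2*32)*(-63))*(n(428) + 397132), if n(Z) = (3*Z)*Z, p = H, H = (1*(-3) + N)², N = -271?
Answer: 67256218096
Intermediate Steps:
H = 75076 (H = (1*(-3) - 271)² = (-3 - 271)² = (-274)² = 75076)
p = 75076
n(Z) = 3*Z²
(p + (2*32)*(-63))*(n(428) + 397132) = (75076 + (2*32)*(-63))*(3*428² + 397132) = (75076 + 64*(-63))*(3*183184 + 397132) = (75076 - 4032)*(549552 + 397132) = 71044*946684 = 67256218096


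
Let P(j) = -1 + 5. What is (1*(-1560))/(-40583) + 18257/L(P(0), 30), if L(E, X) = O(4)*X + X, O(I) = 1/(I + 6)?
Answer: 740975311/1339239 ≈ 553.28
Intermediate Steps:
O(I) = 1/(6 + I)
P(j) = 4
L(E, X) = 11*X/10 (L(E, X) = X/(6 + 4) + X = X/10 + X = 11*X/10)
(1*(-1560))/(-40583) + 18257/L(P(0), 30) = (1*(-1560))/(-40583) + 18257/(((11/10)*30)) = -1560*(-1/40583) + 18257/33 = 1560/40583 + 18257*(1/33) = 1560/40583 + 18257/33 = 740975311/1339239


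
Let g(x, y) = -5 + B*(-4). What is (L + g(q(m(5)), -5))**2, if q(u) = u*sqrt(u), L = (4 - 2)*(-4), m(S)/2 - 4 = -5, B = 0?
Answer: 169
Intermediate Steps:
m(S) = -2 (m(S) = 8 + 2*(-5) = 8 - 10 = -2)
L = -8 (L = 2*(-4) = -8)
q(u) = u**(3/2)
g(x, y) = -5 (g(x, y) = -5 + 0*(-4) = -5 + 0 = -5)
(L + g(q(m(5)), -5))**2 = (-8 - 5)**2 = (-13)**2 = 169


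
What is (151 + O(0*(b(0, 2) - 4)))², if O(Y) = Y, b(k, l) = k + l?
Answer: 22801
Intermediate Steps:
(151 + O(0*(b(0, 2) - 4)))² = (151 + 0*((0 + 2) - 4))² = (151 + 0*(2 - 4))² = (151 + 0*(-2))² = (151 + 0)² = 151² = 22801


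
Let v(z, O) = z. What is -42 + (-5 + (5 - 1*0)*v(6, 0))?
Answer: -17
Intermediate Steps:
-42 + (-5 + (5 - 1*0)*v(6, 0)) = -42 + (-5 + (5 - 1*0)*6) = -42 + (-5 + (5 + 0)*6) = -42 + (-5 + 5*6) = -42 + (-5 + 30) = -42 + 25 = -17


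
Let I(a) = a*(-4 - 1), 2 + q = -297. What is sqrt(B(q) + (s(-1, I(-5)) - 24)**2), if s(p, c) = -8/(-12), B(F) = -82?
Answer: sqrt(4162)/3 ≈ 21.505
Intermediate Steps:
q = -299 (q = -2 - 297 = -299)
I(a) = -5*a (I(a) = a*(-5) = -5*a)
s(p, c) = 2/3 (s(p, c) = -8*(-1/12) = 2/3)
sqrt(B(q) + (s(-1, I(-5)) - 24)**2) = sqrt(-82 + (2/3 - 24)**2) = sqrt(-82 + (-70/3)**2) = sqrt(-82 + 4900/9) = sqrt(4162/9) = sqrt(4162)/3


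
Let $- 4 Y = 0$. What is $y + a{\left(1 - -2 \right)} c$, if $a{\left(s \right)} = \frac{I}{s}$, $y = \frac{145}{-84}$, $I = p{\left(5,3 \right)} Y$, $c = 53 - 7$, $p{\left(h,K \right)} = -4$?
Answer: $- \frac{145}{84} \approx -1.7262$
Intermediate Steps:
$Y = 0$ ($Y = \left(- \frac{1}{4}\right) 0 = 0$)
$c = 46$ ($c = 53 - 7 = 46$)
$I = 0$ ($I = \left(-4\right) 0 = 0$)
$y = - \frac{145}{84}$ ($y = 145 \left(- \frac{1}{84}\right) = - \frac{145}{84} \approx -1.7262$)
$a{\left(s \right)} = 0$ ($a{\left(s \right)} = \frac{0}{s} = 0$)
$y + a{\left(1 - -2 \right)} c = - \frac{145}{84} + 0 \cdot 46 = - \frac{145}{84} + 0 = - \frac{145}{84}$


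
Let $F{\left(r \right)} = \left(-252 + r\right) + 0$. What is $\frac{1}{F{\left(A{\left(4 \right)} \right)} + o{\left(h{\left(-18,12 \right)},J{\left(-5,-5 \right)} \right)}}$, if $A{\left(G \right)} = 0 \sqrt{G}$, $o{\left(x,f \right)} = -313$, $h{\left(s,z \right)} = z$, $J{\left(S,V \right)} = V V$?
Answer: $- \frac{1}{565} \approx -0.0017699$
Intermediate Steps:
$J{\left(S,V \right)} = V^{2}$
$A{\left(G \right)} = 0$
$F{\left(r \right)} = -252 + r$
$\frac{1}{F{\left(A{\left(4 \right)} \right)} + o{\left(h{\left(-18,12 \right)},J{\left(-5,-5 \right)} \right)}} = \frac{1}{\left(-252 + 0\right) - 313} = \frac{1}{-252 - 313} = \frac{1}{-565} = - \frac{1}{565}$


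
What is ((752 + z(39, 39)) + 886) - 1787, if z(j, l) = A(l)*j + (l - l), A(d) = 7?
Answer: 124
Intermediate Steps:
z(j, l) = 7*j (z(j, l) = 7*j + (l - l) = 7*j + 0 = 7*j)
((752 + z(39, 39)) + 886) - 1787 = ((752 + 7*39) + 886) - 1787 = ((752 + 273) + 886) - 1787 = (1025 + 886) - 1787 = 1911 - 1787 = 124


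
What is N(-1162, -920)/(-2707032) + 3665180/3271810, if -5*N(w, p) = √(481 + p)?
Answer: 366518/327181 + I*√439/13535160 ≈ 1.1202 + 1.548e-6*I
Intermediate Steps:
N(w, p) = -√(481 + p)/5
N(-1162, -920)/(-2707032) + 3665180/3271810 = -√(481 - 920)/5/(-2707032) + 3665180/3271810 = -I*√439/5*(-1/2707032) + 3665180*(1/3271810) = -I*√439/5*(-1/2707032) + 366518/327181 = I*√439/13535160 + 366518/327181 = 366518/327181 + I*√439/13535160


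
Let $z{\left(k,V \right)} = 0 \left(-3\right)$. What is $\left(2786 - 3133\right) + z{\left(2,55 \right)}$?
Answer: $-347$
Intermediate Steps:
$z{\left(k,V \right)} = 0$
$\left(2786 - 3133\right) + z{\left(2,55 \right)} = \left(2786 - 3133\right) + 0 = -347 + 0 = -347$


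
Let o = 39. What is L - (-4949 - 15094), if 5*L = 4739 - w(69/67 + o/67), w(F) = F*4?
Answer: 7031486/335 ≈ 20990.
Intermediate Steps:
w(F) = 4*F
L = 317081/335 (L = (4739 - 4*(69/67 + 39/67))/5 = (4739 - 4*108/67)/5 = (4739 - 1*432/67)/5 = (4739 - 432/67)/5 = (⅕)*(317081/67) = 317081/335 ≈ 946.51)
L - (-4949 - 15094) = 317081/335 - (-4949 - 15094) = 317081/335 - 1*(-20043) = 317081/335 + 20043 = 7031486/335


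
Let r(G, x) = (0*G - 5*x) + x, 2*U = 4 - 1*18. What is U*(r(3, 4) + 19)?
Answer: -21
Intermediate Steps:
U = -7 (U = (4 - 1*18)/2 = (4 - 18)/2 = (½)*(-14) = -7)
r(G, x) = -4*x (r(G, x) = (0 - 5*x) + x = -5*x + x = -4*x)
U*(r(3, 4) + 19) = -7*(-4*4 + 19) = -7*(-16 + 19) = -7*3 = -21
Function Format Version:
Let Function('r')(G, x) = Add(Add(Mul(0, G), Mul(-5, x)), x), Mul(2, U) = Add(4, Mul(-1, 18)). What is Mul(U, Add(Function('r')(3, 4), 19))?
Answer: -21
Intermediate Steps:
U = -7 (U = Mul(Rational(1, 2), Add(4, Mul(-1, 18))) = Mul(Rational(1, 2), Add(4, -18)) = Mul(Rational(1, 2), -14) = -7)
Function('r')(G, x) = Mul(-4, x) (Function('r')(G, x) = Add(Add(0, Mul(-5, x)), x) = Add(Mul(-5, x), x) = Mul(-4, x))
Mul(U, Add(Function('r')(3, 4), 19)) = Mul(-7, Add(Mul(-4, 4), 19)) = Mul(-7, Add(-16, 19)) = Mul(-7, 3) = -21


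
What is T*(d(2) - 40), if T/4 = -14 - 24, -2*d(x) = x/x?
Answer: 6156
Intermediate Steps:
d(x) = -½ (d(x) = -x/(2*x) = -½*1 = -½)
T = -152 (T = 4*(-14 - 24) = 4*(-38) = -152)
T*(d(2) - 40) = -152*(-½ - 40) = -152*(-81/2) = 6156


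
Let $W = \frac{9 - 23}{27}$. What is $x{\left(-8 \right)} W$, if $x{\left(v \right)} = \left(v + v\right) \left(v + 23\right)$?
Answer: $\frac{1120}{9} \approx 124.44$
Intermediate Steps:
$x{\left(v \right)} = 2 v \left(23 + v\right)$
$W = - \frac{14}{27}$ ($W = \left(9 - 23\right) \frac{1}{27} = \left(-14\right) \frac{1}{27} = - \frac{14}{27} \approx -0.51852$)
$x{\left(-8 \right)} W = 2 \left(-8\right) \left(23 - 8\right) \left(- \frac{14}{27}\right) = 2 \left(-8\right) 15 \left(- \frac{14}{27}\right) = \left(-240\right) \left(- \frac{14}{27}\right) = \frac{1120}{9}$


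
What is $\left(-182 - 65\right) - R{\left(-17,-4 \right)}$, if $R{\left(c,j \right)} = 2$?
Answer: $-249$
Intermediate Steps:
$\left(-182 - 65\right) - R{\left(-17,-4 \right)} = \left(-182 - 65\right) - 2 = -247 - 2 = -249$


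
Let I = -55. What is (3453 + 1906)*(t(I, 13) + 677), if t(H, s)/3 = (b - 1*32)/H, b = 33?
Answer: 199526288/55 ≈ 3.6278e+6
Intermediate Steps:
t(H, s) = 3/H (t(H, s) = 3*((33 - 1*32)/H) = 3*((33 - 32)/H) = 3*(1/H) = 3/H)
(3453 + 1906)*(t(I, 13) + 677) = (3453 + 1906)*(3/(-55) + 677) = 5359*(3*(-1/55) + 677) = 5359*(-3/55 + 677) = 5359*(37232/55) = 199526288/55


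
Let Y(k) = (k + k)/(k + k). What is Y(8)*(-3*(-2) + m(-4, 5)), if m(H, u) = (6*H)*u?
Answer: -114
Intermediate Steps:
m(H, u) = 6*H*u
Y(k) = 1 (Y(k) = (2*k)/((2*k)) = (2*k)*(1/(2*k)) = 1)
Y(8)*(-3*(-2) + m(-4, 5)) = 1*(-3*(-2) + 6*(-4)*5) = 1*(6 - 120) = 1*(-114) = -114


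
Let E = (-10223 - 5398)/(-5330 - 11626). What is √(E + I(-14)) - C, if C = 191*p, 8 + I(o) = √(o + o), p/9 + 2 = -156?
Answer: 271602 + √(-6281413 + 1774728*I*√7)/942 ≈ 2.716e+5 + 2.821*I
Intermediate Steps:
p = -1422 (p = -18 + 9*(-156) = -18 - 1404 = -1422)
E = 5207/5652 (E = -15621/(-16956) = -15621*(-1/16956) = 5207/5652 ≈ 0.92127)
I(o) = -8 + √2*√o (I(o) = -8 + √(o + o) = -8 + √(2*o) = -8 + √2*√o)
C = -271602 (C = 191*(-1422) = -271602)
√(E + I(-14)) - C = √(5207/5652 + (-8 + √2*√(-14))) - 1*(-271602) = √(5207/5652 + (-8 + √2*(I*√14))) + 271602 = √(5207/5652 + (-8 + 2*I*√7)) + 271602 = √(-40009/5652 + 2*I*√7) + 271602 = 271602 + √(-40009/5652 + 2*I*√7)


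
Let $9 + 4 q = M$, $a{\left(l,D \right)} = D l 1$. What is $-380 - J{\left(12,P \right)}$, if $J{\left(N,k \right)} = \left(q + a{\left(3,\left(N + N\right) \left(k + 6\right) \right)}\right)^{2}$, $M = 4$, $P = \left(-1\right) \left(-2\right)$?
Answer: $- \frac{5291481}{16} \approx -3.3072 \cdot 10^{5}$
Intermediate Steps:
$P = 2$
$a{\left(l,D \right)} = D l$
$q = - \frac{5}{4}$ ($q = - \frac{9}{4} + \frac{1}{4} \cdot 4 = - \frac{9}{4} + 1 = - \frac{5}{4} \approx -1.25$)
$J{\left(N,k \right)} = \left(- \frac{5}{4} + 6 N \left(6 + k\right)\right)^{2}$ ($J{\left(N,k \right)} = \left(- \frac{5}{4} + \left(N + N\right) \left(k + 6\right) 3\right)^{2} = \left(- \frac{5}{4} + 2 N \left(6 + k\right) 3\right)^{2} = \left(- \frac{5}{4} + 6 N \left(6 + k\right)\right)^{2}$)
$-380 - J{\left(12,P \right)} = -380 - \frac{\left(-5 + 24 \cdot 12 \left(6 + 2\right)\right)^{2}}{16} = -380 - \frac{\left(-5 + 24 \cdot 12 \cdot 8\right)^{2}}{16} = -380 - \frac{\left(-5 + 2304\right)^{2}}{16} = -380 - \frac{2299^{2}}{16} = -380 - \frac{1}{16} \cdot 5285401 = -380 - \frac{5285401}{16} = - \frac{5291481}{16}$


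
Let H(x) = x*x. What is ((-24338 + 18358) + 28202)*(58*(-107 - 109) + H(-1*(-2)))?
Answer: -278308328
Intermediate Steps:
H(x) = x²
((-24338 + 18358) + 28202)*(58*(-107 - 109) + H(-1*(-2))) = ((-24338 + 18358) + 28202)*(58*(-107 - 109) + (-1*(-2))²) = (-5980 + 28202)*(58*(-216) + 2²) = 22222*(-12528 + 4) = 22222*(-12524) = -278308328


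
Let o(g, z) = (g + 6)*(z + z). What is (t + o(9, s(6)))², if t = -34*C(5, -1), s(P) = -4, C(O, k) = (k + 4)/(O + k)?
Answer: 84681/4 ≈ 21170.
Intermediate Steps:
C(O, k) = (4 + k)/(O + k)
o(g, z) = 2*z*(6 + g) (o(g, z) = (6 + g)*(2*z) = 2*z*(6 + g))
t = -51/2 (t = -34*(4 - 1)/(5 - 1) = -34*3/4 = -17*3/2 = -34*¾ = -51/2 ≈ -25.500)
(t + o(9, s(6)))² = (-51/2 + 2*(-4)*(6 + 9))² = (-51/2 + 2*(-4)*15)² = (-51/2 - 120)² = (-291/2)² = 84681/4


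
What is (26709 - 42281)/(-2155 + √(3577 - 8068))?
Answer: 8389415/1162129 + 11679*I*√499/1162129 ≈ 7.219 + 0.22449*I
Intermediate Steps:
(26709 - 42281)/(-2155 + √(3577 - 8068)) = -15572/(-2155 + √(-4491)) = -15572/(-2155 + 3*I*√499)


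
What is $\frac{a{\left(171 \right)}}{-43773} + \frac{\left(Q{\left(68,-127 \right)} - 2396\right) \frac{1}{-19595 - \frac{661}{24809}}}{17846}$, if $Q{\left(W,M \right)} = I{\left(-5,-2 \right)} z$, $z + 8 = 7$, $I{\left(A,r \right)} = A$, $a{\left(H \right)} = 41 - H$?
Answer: $\frac{1130415415237267}{379753966090181328} \approx 0.0029767$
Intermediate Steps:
$z = -1$ ($z = -8 + 7 = -1$)
$Q{\left(W,M \right)} = 5$ ($Q{\left(W,M \right)} = \left(-5\right) \left(-1\right) = 5$)
$\frac{a{\left(171 \right)}}{-43773} + \frac{\left(Q{\left(68,-127 \right)} - 2396\right) \frac{1}{-19595 - \frac{661}{24809}}}{17846} = \frac{41 - 171}{-43773} + \frac{\left(5 - 2396\right) \frac{1}{-19595 - \frac{661}{24809}}}{17846} = \left(41 - 171\right) \left(- \frac{1}{43773}\right) + - \frac{2391}{-19595 - \frac{661}{24809}} \cdot \frac{1}{17846} = \left(-130\right) \left(- \frac{1}{43773}\right) + - \frac{2391}{-19595 - \frac{661}{24809}} \cdot \frac{1}{17846} = \frac{130}{43773} + - \frac{2391}{- \frac{486133016}{24809}} \cdot \frac{1}{17846} = \frac{130}{43773} + \left(-2391\right) \left(- \frac{24809}{486133016}\right) \frac{1}{17846} = \frac{130}{43773} + \frac{59318319}{486133016} \cdot \frac{1}{17846} = \frac{130}{43773} + \frac{59318319}{8675529803536} = \frac{1130415415237267}{379753966090181328}$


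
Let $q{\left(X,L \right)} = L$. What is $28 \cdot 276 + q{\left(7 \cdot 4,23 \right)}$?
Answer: $7751$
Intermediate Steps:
$28 \cdot 276 + q{\left(7 \cdot 4,23 \right)} = 28 \cdot 276 + 23 = 7728 + 23 = 7751$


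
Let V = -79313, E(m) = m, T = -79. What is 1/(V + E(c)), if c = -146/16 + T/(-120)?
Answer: -15/1189822 ≈ -1.2607e-5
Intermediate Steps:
c = -127/15 (c = -146/16 - 79/(-120) = -146*1/16 - 79*(-1/120) = -73/8 + 79/120 = -127/15 ≈ -8.4667)
1/(V + E(c)) = 1/(-79313 - 127/15) = 1/(-1189822/15) = -15/1189822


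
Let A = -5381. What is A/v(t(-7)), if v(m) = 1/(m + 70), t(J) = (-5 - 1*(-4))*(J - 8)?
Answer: -457385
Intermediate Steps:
t(J) = 8 - J (t(J) = (-5 + 4)*(-8 + J) = -(-8 + J) = 8 - J)
v(m) = 1/(70 + m)
A/v(t(-7)) = -(419718 + 37667) = -5381/(1/(70 + (8 + 7))) = -5381/(1/(70 + 15)) = -5381/(1/85) = -5381/1/85 = -5381*85 = -457385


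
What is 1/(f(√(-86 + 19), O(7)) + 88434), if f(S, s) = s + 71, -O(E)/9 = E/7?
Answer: 1/88496 ≈ 1.1300e-5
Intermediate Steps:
O(E) = -9*E/7
f(S, s) = 71 + s
1/(f(√(-86 + 19), O(7)) + 88434) = 1/((71 - 9/7*7) + 88434) = 1/((71 - 9) + 88434) = 1/(62 + 88434) = 1/88496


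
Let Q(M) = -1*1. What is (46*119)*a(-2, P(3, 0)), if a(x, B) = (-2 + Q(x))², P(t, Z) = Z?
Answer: 49266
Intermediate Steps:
Q(M) = -1
a(x, B) = 9 (a(x, B) = (-2 - 1)² = (-3)² = 9)
(46*119)*a(-2, P(3, 0)) = (46*119)*9 = 5474*9 = 49266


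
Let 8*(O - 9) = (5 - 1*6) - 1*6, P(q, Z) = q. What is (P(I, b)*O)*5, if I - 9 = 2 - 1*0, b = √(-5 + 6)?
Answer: 3575/8 ≈ 446.88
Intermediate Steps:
b = 1 (b = √1 = 1)
I = 11 (I = 9 + (2 - 1*0) = 9 + (2 + 0) = 9 + 2 = 11)
O = 65/8 (O = 9 + ((5 - 1*6) - 1*6)/8 = 9 + ((5 - 6) - 6)/8 = 9 + (-1 - 6)/8 = 9 + (⅛)*(-7) = 9 - 7/8 = 65/8 ≈ 8.1250)
(P(I, b)*O)*5 = (11*(65/8))*5 = (715/8)*5 = 3575/8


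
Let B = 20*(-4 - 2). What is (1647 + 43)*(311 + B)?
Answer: 322790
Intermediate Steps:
B = -120 (B = 20*(-6) = -120)
(1647 + 43)*(311 + B) = (1647 + 43)*(311 - 120) = 1690*191 = 322790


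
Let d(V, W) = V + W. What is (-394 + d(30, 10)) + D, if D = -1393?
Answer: -1747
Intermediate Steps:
(-394 + d(30, 10)) + D = (-394 + (30 + 10)) - 1393 = (-394 + 40) - 1393 = -354 - 1393 = -1747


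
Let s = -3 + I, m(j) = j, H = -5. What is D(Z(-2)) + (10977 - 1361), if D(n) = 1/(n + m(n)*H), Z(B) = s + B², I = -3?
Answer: 76929/8 ≈ 9616.1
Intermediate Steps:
s = -6 (s = -3 - 3 = -6)
Z(B) = -6 + B²
D(n) = -1/(4*n) (D(n) = 1/(n + n*(-5)) = 1/(n - 5*n) = 1/(-4*n) = -1/(4*n))
D(Z(-2)) + (10977 - 1361) = -1/(4*(-6 + (-2)²)) + (10977 - 1361) = -1/(4*(-6 + 4)) + 9616 = -¼/(-2) + 9616 = -¼*(-½) + 9616 = ⅛ + 9616 = 76929/8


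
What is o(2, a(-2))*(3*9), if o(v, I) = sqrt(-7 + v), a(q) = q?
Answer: 27*I*sqrt(5) ≈ 60.374*I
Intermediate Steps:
o(2, a(-2))*(3*9) = sqrt(-7 + 2)*(3*9) = sqrt(-5)*27 = (I*sqrt(5))*27 = 27*I*sqrt(5)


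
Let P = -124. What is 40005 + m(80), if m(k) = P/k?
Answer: 800069/20 ≈ 40003.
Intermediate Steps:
m(k) = -124/k
40005 + m(80) = 40005 - 124/80 = 40005 - 124*1/80 = 40005 - 31/20 = 800069/20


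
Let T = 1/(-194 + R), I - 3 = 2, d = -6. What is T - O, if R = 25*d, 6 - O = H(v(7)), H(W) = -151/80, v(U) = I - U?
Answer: -27143/3440 ≈ -7.8904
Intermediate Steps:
I = 5 (I = 3 + 2 = 5)
v(U) = 5 - U
H(W) = -151/80 (H(W) = -151*1/80 = -151/80)
O = 631/80 (O = 6 - 1*(-151/80) = 6 + 151/80 = 631/80 ≈ 7.8875)
R = -150 (R = 25*(-6) = -150)
T = -1/344 (T = 1/(-194 - 150) = 1/(-344) = -1/344 ≈ -0.0029070)
T - O = -1/344 - 1*631/80 = -1/344 - 631/80 = -27143/3440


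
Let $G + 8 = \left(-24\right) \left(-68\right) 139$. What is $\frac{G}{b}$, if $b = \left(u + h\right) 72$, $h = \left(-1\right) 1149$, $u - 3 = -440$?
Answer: $- \frac{28355}{14274} \approx -1.9865$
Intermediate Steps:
$u = -437$ ($u = 3 - 440 = -437$)
$h = -1149$
$G = 226840$ ($G = -8 + \left(-24\right) \left(-68\right) 139 = -8 + 1632 \cdot 139 = -8 + 226848 = 226840$)
$b = -114192$ ($b = \left(-437 - 1149\right) 72 = \left(-1586\right) 72 = -114192$)
$\frac{G}{b} = \frac{226840}{-114192} = 226840 \left(- \frac{1}{114192}\right) = - \frac{28355}{14274}$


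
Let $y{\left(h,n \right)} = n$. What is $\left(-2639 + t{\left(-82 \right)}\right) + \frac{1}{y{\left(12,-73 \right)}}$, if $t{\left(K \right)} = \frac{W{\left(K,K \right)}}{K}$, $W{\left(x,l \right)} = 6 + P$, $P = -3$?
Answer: $- \frac{15797355}{5986} \approx -2639.1$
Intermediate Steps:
$W{\left(x,l \right)} = 3$ ($W{\left(x,l \right)} = 6 - 3 = 3$)
$t{\left(K \right)} = \frac{3}{K}$
$\left(-2639 + t{\left(-82 \right)}\right) + \frac{1}{y{\left(12,-73 \right)}} = \left(-2639 + \frac{3}{-82}\right) + \frac{1}{-73} = \left(-2639 + 3 \left(- \frac{1}{82}\right)\right) - \frac{1}{73} = \left(-2639 - \frac{3}{82}\right) - \frac{1}{73} = - \frac{216401}{82} - \frac{1}{73} = - \frac{15797355}{5986}$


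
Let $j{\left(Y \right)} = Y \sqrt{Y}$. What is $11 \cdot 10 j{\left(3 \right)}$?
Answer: $330 \sqrt{3} \approx 571.58$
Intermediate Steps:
$j{\left(Y \right)} = Y^{\frac{3}{2}}$
$11 \cdot 10 j{\left(3 \right)} = 11 \cdot 10 \cdot 3^{\frac{3}{2}} = 110 \cdot 3 \sqrt{3} = 330 \sqrt{3}$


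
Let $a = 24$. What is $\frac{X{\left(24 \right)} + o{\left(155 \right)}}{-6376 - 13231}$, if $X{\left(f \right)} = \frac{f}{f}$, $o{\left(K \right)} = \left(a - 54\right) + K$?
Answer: $- \frac{18}{2801} \approx -0.0064263$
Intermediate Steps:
$o{\left(K \right)} = -30 + K$ ($o{\left(K \right)} = \left(24 - 54\right) + K = -30 + K$)
$X{\left(f \right)} = 1$
$\frac{X{\left(24 \right)} + o{\left(155 \right)}}{-6376 - 13231} = \frac{1 + \left(-30 + 155\right)}{-6376 - 13231} = \frac{1 + 125}{-19607} = 126 \left(- \frac{1}{19607}\right) = - \frac{18}{2801}$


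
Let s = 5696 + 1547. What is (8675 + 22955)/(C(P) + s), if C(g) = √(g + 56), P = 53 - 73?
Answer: 31630/7249 ≈ 4.3634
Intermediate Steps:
P = -20
s = 7243
C(g) = √(56 + g)
(8675 + 22955)/(C(P) + s) = (8675 + 22955)/(√(56 - 20) + 7243) = 31630/(√36 + 7243) = 31630/(6 + 7243) = 31630/7249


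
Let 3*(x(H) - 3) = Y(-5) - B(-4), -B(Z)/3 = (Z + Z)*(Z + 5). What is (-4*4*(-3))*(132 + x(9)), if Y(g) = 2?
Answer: 6128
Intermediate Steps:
B(Z) = -6*Z*(5 + Z) (B(Z) = -3*(Z + Z)*(Z + 5) = -3*2*Z*(5 + Z) = -6*Z*(5 + Z))
x(H) = -13/3 (x(H) = 3 + (2 - (-6)*(-4)*(5 - 4))/3 = 3 + (2 - (-6)*(-4))/3 = 3 + (2 - 1*24)/3 = 3 + (2 - 24)/3 = 3 + (1/3)*(-22) = 3 - 22/3 = -13/3)
(-4*4*(-3))*(132 + x(9)) = (-4*4*(-3))*(132 - 13/3) = -16*(-3)*(383/3) = 48*(383/3) = 6128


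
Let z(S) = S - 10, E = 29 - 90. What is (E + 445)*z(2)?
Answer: -3072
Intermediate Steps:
E = -61
z(S) = -10 + S
(E + 445)*z(2) = (-61 + 445)*(-10 + 2) = 384*(-8) = -3072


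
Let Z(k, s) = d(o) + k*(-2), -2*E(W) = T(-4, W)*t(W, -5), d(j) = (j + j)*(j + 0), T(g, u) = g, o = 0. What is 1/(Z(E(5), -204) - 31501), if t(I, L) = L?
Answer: -1/31481 ≈ -3.1765e-5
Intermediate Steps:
d(j) = 2*j² (d(j) = (2*j)*j = 2*j²)
E(W) = -10 (E(W) = -(-2)*(-5) = -½*20 = -10)
Z(k, s) = -2*k (Z(k, s) = 2*0² + k*(-2) = 2*0 - 2*k = 0 - 2*k = -2*k)
1/(Z(E(5), -204) - 31501) = 1/(-2*(-10) - 31501) = 1/(20 - 31501) = 1/(-31481) = -1/31481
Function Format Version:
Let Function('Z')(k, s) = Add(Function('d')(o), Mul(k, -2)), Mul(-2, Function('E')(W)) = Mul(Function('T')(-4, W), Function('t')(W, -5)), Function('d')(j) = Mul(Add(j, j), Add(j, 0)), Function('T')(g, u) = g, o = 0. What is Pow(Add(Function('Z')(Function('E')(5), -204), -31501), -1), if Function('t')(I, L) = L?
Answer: Rational(-1, 31481) ≈ -3.1765e-5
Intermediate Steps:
Function('d')(j) = Mul(2, Pow(j, 2)) (Function('d')(j) = Mul(Mul(2, j), j) = Mul(2, Pow(j, 2)))
Function('E')(W) = -10 (Function('E')(W) = Mul(Rational(-1, 2), Mul(-4, -5)) = Mul(Rational(-1, 2), 20) = -10)
Function('Z')(k, s) = Mul(-2, k) (Function('Z')(k, s) = Add(Mul(2, Pow(0, 2)), Mul(k, -2)) = Add(Mul(2, 0), Mul(-2, k)) = Add(0, Mul(-2, k)) = Mul(-2, k))
Pow(Add(Function('Z')(Function('E')(5), -204), -31501), -1) = Pow(Add(Mul(-2, -10), -31501), -1) = Pow(Add(20, -31501), -1) = Pow(-31481, -1) = Rational(-1, 31481)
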